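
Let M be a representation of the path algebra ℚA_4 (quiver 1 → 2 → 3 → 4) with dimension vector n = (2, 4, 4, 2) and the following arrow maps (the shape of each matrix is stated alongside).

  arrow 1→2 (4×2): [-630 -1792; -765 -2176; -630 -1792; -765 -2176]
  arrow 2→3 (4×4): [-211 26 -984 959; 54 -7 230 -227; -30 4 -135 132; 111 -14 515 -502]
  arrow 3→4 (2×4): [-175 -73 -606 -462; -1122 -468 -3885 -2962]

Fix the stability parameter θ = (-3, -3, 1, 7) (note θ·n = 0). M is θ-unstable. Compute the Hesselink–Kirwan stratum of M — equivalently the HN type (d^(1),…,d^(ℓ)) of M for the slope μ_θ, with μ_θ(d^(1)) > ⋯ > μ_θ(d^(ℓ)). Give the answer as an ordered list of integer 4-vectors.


Via rank(M_{q-1}∘⋯∘M_p): M ≅ I[1,1], I[1,4], I[2,3]^2, I[2,4].
μ_θ-semistable layers: μ^(1)=7; μ^(2)=1; μ^(3)=-3

((0, 0, 0, 2); (0, 0, 4, 0); (2, 4, 0, 0))


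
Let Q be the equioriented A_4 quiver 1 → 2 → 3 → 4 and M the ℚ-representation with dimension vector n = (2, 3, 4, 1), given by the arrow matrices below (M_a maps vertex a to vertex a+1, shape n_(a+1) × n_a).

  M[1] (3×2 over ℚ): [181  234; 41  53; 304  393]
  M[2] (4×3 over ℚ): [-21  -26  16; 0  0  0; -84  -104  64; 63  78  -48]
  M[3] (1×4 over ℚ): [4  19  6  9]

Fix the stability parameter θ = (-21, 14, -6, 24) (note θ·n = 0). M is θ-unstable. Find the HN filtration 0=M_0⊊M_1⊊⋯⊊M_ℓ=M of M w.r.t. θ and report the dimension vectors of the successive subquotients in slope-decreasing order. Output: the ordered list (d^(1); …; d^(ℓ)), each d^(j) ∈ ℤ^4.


Barcode: M ≅ I[1,2], I[1,4], I[2,2], I[3,3]^3. HN layers by μ_θ (5 steps, strictly decreasing):
  μ^(1)=24; μ^(2)=14; μ^(3)=4; μ^(4)=-6; μ^(5)=-21

((0, 0, 0, 1); (0, 2, 0, 0); (0, 1, 1, 0); (0, 0, 3, 0); (2, 0, 0, 0))


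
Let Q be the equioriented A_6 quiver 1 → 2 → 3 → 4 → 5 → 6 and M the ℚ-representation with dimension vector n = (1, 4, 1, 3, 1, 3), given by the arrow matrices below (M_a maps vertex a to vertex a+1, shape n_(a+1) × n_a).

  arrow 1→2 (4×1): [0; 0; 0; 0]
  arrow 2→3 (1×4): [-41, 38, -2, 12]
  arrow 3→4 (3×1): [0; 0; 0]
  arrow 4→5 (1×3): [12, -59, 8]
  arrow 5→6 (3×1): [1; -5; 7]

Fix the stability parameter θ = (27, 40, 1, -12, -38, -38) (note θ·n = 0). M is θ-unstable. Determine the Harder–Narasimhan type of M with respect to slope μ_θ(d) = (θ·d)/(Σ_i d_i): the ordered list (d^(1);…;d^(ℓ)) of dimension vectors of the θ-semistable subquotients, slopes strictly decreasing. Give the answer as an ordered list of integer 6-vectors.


Barcode: M ≅ I[1,1], I[2,2]^3, I[2,3], I[4,4]^2, I[4,6], I[6,6]^2. HN layers by μ_θ (6 steps, strictly decreasing):
  μ^(1)=40; μ^(2)=27; μ^(3)=41/2; μ^(4)=-12; μ^(5)=-88/3; μ^(6)=-38

((0, 3, 0, 0, 0, 0); (1, 0, 0, 0, 0, 0); (0, 1, 1, 0, 0, 0); (0, 0, 0, 2, 0, 0); (0, 0, 0, 1, 1, 1); (0, 0, 0, 0, 0, 2))


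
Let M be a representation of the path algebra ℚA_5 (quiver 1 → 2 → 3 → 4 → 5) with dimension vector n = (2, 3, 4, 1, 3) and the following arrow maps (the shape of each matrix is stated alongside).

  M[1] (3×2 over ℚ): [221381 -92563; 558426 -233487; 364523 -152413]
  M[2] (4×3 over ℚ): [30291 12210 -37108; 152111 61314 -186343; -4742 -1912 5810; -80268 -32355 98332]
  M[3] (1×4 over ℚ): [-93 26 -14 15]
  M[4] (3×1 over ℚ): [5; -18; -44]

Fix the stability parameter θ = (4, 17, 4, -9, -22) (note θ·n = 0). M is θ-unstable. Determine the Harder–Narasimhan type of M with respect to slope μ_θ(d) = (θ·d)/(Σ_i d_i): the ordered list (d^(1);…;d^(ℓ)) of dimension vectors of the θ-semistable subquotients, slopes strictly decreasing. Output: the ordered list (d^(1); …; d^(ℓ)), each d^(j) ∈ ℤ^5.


Via rank(M_{q-1}∘⋯∘M_p): M ≅ I[1,3], I[1,5], I[2,3], I[3,3], I[5,5]^2.
μ_θ-semistable layers: μ^(1)=21/2; μ^(2)=4; μ^(3)=-6/5; μ^(4)=-22

((0, 2, 2, 0, 0); (1, 0, 1, 0, 0); (1, 1, 1, 1, 1); (0, 0, 0, 0, 2))


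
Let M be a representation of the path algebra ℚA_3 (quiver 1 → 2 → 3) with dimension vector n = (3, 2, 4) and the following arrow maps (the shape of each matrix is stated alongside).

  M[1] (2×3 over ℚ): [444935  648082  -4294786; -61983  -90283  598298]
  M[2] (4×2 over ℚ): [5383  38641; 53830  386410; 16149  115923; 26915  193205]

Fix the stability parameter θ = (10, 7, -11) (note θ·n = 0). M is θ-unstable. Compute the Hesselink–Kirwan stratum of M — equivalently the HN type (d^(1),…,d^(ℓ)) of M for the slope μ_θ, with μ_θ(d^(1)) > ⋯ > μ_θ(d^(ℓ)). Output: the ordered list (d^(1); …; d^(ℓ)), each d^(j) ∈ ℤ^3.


Interval decomposition of M: I[1,1], I[1,2], I[1,3], I[3,3]^3.
HN type (ℓ=4): μ^(1)=10; μ^(2)=17/2; μ^(3)=2; μ^(4)=-11

((1, 0, 0); (1, 1, 0); (1, 1, 1); (0, 0, 3))


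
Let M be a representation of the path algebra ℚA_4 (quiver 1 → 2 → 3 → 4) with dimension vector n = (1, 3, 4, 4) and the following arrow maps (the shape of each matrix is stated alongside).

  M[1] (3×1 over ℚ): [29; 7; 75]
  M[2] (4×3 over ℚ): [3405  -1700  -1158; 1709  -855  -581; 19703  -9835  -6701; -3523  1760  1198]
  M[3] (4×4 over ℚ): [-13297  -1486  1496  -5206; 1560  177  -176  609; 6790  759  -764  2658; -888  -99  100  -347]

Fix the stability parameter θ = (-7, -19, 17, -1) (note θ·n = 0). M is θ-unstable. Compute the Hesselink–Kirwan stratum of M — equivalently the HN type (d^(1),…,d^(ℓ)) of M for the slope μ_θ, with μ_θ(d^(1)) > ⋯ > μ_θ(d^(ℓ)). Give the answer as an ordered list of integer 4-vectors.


Barcode: M ≅ I[1,4], I[2,2], I[2,4], I[3,4]^2. HN layers by μ_θ (3 steps, strictly decreasing):
  μ^(1)=8; μ^(2)=-13; μ^(3)=-19

((0, 0, 4, 4); (1, 1, 0, 0); (0, 2, 0, 0))


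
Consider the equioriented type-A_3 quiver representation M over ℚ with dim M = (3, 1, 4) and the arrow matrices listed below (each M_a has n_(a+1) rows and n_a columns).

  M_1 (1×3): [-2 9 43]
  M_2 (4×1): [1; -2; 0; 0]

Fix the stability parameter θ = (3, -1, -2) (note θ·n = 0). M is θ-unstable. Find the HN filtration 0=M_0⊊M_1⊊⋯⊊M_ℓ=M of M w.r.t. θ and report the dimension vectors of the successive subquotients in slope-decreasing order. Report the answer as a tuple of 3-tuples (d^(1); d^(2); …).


Interval decomposition of M: I[1,1]^2, I[1,3], I[3,3]^3.
HN type (ℓ=3): μ^(1)=3; μ^(2)=0; μ^(3)=-2

((2, 0, 0); (1, 1, 1); (0, 0, 3))


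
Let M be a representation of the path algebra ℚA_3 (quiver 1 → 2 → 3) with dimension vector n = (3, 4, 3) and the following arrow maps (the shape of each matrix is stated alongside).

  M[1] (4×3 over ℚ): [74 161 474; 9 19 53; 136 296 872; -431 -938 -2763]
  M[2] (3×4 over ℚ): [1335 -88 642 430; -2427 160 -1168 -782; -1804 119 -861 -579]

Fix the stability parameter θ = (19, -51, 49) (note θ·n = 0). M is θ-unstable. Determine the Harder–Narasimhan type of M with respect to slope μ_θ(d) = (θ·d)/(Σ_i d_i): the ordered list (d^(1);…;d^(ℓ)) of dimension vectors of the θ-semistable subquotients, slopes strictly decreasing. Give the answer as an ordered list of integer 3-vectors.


Interval decomposition of M: I[1,1], I[1,2], I[1,3], I[2,3]^2.
HN type (ℓ=4): μ^(1)=49; μ^(2)=19; μ^(3)=-16; μ^(4)=-51

((0, 0, 3); (1, 0, 0); (2, 2, 0); (0, 2, 0))


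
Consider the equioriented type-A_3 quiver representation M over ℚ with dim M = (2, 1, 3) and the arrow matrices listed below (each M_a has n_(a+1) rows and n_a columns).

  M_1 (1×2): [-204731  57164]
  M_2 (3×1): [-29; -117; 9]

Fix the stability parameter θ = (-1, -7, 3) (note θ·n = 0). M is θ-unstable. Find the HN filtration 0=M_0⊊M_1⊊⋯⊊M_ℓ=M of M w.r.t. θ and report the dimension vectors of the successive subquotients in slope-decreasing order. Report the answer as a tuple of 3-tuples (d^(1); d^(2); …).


Barcode: M ≅ I[1,1], I[1,3], I[3,3]^2. HN layers by μ_θ (3 steps, strictly decreasing):
  μ^(1)=3; μ^(2)=-1; μ^(3)=-4

((0, 0, 3); (1, 0, 0); (1, 1, 0))


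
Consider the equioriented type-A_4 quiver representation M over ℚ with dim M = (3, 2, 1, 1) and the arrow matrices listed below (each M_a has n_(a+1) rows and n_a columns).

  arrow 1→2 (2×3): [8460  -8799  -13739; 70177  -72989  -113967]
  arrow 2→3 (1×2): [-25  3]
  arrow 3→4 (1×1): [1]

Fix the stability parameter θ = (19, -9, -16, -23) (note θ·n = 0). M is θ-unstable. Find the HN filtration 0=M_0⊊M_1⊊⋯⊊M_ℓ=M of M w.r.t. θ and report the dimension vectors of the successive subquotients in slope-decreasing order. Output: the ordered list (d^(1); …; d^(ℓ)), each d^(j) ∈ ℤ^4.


Interval decomposition of M: I[1,1], I[1,2], I[1,4].
HN type (ℓ=3): μ^(1)=19; μ^(2)=5; μ^(3)=-29/4

((1, 0, 0, 0); (1, 1, 0, 0); (1, 1, 1, 1))


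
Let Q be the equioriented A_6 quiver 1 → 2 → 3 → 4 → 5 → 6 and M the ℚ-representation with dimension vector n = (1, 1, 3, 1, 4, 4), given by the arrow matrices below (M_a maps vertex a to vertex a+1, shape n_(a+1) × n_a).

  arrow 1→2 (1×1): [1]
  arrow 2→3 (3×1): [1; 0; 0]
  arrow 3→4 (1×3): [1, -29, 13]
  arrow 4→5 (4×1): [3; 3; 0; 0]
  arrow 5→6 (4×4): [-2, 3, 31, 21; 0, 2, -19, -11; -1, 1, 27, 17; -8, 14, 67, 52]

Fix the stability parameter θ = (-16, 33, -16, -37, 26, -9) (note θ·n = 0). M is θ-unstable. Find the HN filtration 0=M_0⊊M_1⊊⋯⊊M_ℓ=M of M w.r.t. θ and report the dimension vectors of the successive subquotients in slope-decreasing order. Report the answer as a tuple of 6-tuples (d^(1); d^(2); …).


Via rank(M_{q-1}∘⋯∘M_p): M ≅ I[1,6], I[3,3]^2, I[5,6]^3.
μ_θ-semistable layers: μ^(1)=17/2; μ^(2)=-20/3; μ^(3)=-16

((0, 0, 0, 0, 4, 4); (0, 1, 1, 1, 0, 0); (1, 0, 2, 0, 0, 0))


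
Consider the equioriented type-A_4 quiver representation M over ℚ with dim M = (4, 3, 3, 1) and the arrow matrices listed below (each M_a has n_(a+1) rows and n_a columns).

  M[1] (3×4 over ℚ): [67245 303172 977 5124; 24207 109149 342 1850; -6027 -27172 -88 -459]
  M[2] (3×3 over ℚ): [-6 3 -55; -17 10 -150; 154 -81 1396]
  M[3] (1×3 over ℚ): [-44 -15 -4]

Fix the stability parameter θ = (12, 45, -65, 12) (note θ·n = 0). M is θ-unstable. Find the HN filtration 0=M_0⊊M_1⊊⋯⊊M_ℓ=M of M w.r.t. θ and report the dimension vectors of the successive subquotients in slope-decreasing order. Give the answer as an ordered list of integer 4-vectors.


Via rank(M_{q-1}∘⋯∘M_p): M ≅ I[1,1], I[1,3]^2, I[1,4].
μ_θ-semistable layers: μ^(1)=12; μ^(2)=-8/3

((1, 0, 0, 1); (3, 3, 3, 0))


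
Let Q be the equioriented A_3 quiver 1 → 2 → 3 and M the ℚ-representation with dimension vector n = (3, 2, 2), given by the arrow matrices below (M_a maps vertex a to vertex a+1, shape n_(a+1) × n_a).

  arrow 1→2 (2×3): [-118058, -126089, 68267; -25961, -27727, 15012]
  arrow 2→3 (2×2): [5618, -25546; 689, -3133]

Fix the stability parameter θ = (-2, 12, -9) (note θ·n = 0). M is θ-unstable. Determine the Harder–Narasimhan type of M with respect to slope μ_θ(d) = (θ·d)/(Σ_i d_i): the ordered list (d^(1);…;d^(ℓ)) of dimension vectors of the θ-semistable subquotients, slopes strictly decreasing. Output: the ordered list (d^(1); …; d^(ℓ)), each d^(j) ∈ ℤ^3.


Interval decomposition of M: I[1,1], I[1,2], I[1,3], I[3,3].
HN type (ℓ=4): μ^(1)=12; μ^(2)=3/2; μ^(3)=-2; μ^(4)=-9

((0, 1, 0); (0, 1, 1); (3, 0, 0); (0, 0, 1))


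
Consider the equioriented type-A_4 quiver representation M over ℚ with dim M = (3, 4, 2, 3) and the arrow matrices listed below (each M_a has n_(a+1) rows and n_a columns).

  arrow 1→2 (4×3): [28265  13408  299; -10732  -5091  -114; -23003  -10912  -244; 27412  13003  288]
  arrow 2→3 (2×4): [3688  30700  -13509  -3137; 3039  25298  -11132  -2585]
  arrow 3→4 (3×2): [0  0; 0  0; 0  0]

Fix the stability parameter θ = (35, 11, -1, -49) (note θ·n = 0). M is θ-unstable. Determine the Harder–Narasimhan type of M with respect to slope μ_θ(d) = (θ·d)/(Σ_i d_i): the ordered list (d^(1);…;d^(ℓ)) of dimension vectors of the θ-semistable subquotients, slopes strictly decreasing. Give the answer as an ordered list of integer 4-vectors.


Barcode: M ≅ I[1,2], I[1,3]^2, I[2,2], I[4,4]^3. HN layers by μ_θ (4 steps, strictly decreasing):
  μ^(1)=23; μ^(2)=15; μ^(3)=11; μ^(4)=-49

((1, 1, 0, 0); (2, 2, 2, 0); (0, 1, 0, 0); (0, 0, 0, 3))


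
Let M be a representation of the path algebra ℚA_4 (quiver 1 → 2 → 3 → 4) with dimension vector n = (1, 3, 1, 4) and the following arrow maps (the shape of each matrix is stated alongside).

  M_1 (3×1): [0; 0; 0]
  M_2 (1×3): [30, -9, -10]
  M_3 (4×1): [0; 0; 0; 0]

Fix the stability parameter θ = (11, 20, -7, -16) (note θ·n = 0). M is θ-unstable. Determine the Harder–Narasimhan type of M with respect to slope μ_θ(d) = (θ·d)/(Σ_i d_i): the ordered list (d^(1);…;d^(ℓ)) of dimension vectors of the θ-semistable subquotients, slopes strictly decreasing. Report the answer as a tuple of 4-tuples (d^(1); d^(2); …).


Interval decomposition of M: I[1,1], I[2,2]^2, I[2,3], I[4,4]^4.
HN type (ℓ=4): μ^(1)=20; μ^(2)=11; μ^(3)=13/2; μ^(4)=-16

((0, 2, 0, 0); (1, 0, 0, 0); (0, 1, 1, 0); (0, 0, 0, 4))


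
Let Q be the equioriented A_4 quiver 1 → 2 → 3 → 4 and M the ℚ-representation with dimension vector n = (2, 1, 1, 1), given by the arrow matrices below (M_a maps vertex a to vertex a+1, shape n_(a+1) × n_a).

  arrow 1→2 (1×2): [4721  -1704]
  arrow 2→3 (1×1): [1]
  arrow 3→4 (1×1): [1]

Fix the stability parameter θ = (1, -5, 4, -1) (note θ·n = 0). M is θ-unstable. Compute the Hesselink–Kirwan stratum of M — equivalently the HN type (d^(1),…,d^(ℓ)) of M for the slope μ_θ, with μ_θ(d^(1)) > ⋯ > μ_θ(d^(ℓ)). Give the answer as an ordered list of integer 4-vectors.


Via rank(M_{q-1}∘⋯∘M_p): M ≅ I[1,1], I[1,4].
μ_θ-semistable layers: μ^(1)=3/2; μ^(2)=1; μ^(3)=-2

((0, 0, 1, 1); (1, 0, 0, 0); (1, 1, 0, 0))


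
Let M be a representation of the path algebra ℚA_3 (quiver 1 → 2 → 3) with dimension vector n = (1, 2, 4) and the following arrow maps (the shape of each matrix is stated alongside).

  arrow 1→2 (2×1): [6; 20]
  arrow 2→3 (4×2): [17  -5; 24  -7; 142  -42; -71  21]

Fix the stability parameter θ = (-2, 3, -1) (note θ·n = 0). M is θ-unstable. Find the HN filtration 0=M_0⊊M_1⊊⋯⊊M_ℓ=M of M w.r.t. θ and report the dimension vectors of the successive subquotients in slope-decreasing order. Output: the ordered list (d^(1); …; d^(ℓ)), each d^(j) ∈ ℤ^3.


Interval decomposition of M: I[1,3], I[2,3], I[3,3]^2.
HN type (ℓ=3): μ^(1)=1; μ^(2)=-1; μ^(3)=-2

((0, 2, 2); (0, 0, 2); (1, 0, 0))


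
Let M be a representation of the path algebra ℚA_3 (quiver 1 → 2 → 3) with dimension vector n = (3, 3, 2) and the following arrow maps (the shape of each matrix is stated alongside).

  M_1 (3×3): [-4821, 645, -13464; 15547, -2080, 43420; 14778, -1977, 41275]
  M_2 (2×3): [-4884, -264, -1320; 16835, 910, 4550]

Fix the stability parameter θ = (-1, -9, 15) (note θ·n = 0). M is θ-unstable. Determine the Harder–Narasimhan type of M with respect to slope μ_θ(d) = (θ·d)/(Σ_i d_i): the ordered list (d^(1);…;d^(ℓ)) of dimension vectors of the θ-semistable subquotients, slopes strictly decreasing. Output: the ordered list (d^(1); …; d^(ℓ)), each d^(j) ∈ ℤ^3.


Via rank(M_{q-1}∘⋯∘M_p): M ≅ I[1,2]^2, I[1,3], I[3,3].
μ_θ-semistable layers: μ^(1)=15; μ^(2)=-5

((0, 0, 2); (3, 3, 0))


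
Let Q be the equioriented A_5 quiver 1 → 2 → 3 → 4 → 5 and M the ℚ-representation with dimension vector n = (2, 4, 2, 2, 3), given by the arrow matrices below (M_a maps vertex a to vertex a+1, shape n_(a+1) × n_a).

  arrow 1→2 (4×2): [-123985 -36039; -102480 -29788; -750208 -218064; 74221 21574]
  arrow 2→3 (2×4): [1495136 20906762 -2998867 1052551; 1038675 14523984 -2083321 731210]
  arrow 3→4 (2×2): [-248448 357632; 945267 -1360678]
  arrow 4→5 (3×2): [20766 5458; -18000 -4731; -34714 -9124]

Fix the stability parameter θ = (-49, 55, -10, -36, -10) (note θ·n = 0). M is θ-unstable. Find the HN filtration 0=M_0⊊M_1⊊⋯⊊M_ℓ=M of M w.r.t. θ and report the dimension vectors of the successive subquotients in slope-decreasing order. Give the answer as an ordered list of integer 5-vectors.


Barcode: M ≅ I[1,3], I[1,5], I[2,2]^2, I[4,5], I[5,5]. HN layers by μ_θ (6 steps, strictly decreasing):
  μ^(1)=55; μ^(2)=45/2; μ^(3)=-1/4; μ^(4)=-10; μ^(5)=-36; μ^(6)=-49

((0, 2, 0, 0, 0); (0, 1, 1, 0, 0); (0, 1, 1, 1, 1); (0, 0, 0, 0, 2); (0, 0, 0, 1, 0); (2, 0, 0, 0, 0))


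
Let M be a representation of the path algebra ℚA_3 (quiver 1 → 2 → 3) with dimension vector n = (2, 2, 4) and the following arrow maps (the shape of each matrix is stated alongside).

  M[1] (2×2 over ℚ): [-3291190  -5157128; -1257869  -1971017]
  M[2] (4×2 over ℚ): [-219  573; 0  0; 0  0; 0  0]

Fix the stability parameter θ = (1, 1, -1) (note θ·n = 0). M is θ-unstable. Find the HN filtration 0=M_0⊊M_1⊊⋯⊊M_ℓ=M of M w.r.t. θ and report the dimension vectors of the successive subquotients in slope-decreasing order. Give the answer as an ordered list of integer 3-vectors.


Via rank(M_{q-1}∘⋯∘M_p): M ≅ I[1,2], I[1,3], I[3,3]^3.
μ_θ-semistable layers: μ^(1)=1; μ^(2)=1/3; μ^(3)=-1

((1, 1, 0); (1, 1, 1); (0, 0, 3))


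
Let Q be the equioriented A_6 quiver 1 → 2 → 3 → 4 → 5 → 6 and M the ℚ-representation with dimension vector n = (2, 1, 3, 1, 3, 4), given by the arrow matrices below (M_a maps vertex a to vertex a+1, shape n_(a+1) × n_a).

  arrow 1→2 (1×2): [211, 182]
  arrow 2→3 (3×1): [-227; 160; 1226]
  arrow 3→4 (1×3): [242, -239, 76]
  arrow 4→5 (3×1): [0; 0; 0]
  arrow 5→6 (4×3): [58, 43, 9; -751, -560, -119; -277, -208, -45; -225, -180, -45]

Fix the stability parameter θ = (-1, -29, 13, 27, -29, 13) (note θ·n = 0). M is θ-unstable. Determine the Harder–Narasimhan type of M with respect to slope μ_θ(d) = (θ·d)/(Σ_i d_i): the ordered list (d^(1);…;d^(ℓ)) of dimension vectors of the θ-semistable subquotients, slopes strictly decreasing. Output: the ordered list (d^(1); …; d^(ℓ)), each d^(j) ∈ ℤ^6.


Interval decomposition of M: I[1,1], I[1,4], I[3,3]^2, I[5,5], I[5,6]^2, I[6,6]^2.
HN type (ℓ=5): μ^(1)=27; μ^(2)=13; μ^(3)=-1; μ^(4)=-15; μ^(5)=-29

((0, 0, 0, 1, 0, 0); (0, 0, 3, 0, 0, 4); (1, 0, 0, 0, 0, 0); (1, 1, 0, 0, 0, 0); (0, 0, 0, 0, 3, 0))


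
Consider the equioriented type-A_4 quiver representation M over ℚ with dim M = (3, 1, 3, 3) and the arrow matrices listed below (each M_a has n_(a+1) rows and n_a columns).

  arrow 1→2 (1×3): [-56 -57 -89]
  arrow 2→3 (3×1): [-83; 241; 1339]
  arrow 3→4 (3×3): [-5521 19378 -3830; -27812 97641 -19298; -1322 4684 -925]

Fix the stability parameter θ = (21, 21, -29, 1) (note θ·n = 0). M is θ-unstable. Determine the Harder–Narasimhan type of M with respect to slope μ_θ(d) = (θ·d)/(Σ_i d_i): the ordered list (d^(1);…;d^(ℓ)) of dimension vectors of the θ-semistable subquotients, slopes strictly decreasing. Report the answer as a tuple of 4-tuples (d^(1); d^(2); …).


Via rank(M_{q-1}∘⋯∘M_p): M ≅ I[1,1]^2, I[1,4], I[3,4]^2.
μ_θ-semistable layers: μ^(1)=21; μ^(2)=7/2; μ^(3)=1; μ^(4)=-29

((2, 0, 0, 0); (1, 1, 1, 1); (0, 0, 0, 2); (0, 0, 2, 0))


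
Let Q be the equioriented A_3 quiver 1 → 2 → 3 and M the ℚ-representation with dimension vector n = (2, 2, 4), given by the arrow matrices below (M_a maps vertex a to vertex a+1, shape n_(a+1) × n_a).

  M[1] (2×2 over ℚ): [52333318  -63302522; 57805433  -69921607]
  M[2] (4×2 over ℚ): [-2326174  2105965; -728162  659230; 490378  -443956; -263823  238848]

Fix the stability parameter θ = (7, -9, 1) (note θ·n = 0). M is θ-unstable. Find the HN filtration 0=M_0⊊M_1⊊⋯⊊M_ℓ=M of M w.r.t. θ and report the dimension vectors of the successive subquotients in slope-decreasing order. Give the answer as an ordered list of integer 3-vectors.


Barcode: M ≅ I[1,1], I[1,3], I[2,3], I[3,3]^2. HN layers by μ_θ (4 steps, strictly decreasing):
  μ^(1)=7; μ^(2)=1; μ^(3)=-1; μ^(4)=-9

((1, 0, 0); (0, 0, 4); (1, 1, 0); (0, 1, 0))


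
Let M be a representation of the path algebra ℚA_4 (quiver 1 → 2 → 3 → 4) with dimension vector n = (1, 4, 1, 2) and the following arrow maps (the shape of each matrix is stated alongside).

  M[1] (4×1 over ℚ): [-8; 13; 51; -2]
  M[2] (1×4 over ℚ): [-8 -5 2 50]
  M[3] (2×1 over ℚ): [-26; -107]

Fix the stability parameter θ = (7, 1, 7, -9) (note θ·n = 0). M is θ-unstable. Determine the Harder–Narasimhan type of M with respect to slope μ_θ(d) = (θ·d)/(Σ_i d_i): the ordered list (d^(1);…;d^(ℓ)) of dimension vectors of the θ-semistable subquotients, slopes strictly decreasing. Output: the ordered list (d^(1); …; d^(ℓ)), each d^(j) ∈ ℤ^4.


Interval decomposition of M: I[1,4], I[2,2]^3, I[4,4].
HN type (ℓ=3): μ^(1)=3/2; μ^(2)=1; μ^(3)=-9

((1, 1, 1, 1); (0, 3, 0, 0); (0, 0, 0, 1))


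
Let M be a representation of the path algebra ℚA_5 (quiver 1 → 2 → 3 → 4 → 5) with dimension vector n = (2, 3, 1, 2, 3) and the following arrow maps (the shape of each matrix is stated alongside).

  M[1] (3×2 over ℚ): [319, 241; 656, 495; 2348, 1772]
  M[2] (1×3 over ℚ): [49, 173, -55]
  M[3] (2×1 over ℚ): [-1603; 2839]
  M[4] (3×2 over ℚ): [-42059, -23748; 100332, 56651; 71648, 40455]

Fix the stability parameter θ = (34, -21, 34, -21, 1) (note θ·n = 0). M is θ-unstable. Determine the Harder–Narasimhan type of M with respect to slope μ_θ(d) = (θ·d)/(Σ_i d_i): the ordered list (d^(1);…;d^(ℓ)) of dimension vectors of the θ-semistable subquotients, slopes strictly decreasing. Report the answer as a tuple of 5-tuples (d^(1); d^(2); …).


Via rank(M_{q-1}∘⋯∘M_p): M ≅ I[1,2], I[1,5], I[2,2], I[4,5], I[5,5].
μ_θ-semistable layers: μ^(1)=13/2; μ^(2)=27/5; μ^(3)=1; μ^(4)=-21

((1, 1, 0, 0, 0); (1, 1, 1, 1, 1); (0, 0, 0, 0, 2); (0, 1, 0, 1, 0))


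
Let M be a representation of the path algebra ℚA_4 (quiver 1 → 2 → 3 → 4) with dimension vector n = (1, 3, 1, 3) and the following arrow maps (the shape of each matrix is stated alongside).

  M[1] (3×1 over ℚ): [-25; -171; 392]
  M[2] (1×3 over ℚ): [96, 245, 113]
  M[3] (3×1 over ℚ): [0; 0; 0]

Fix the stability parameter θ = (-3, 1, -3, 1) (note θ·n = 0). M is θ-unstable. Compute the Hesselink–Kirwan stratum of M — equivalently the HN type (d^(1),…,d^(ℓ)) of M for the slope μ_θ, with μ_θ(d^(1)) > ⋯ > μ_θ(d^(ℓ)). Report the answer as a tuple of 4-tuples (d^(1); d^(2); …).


Barcode: M ≅ I[1,3], I[2,2]^2, I[4,4]^3. HN layers by μ_θ (3 steps, strictly decreasing):
  μ^(1)=1; μ^(2)=-1; μ^(3)=-3

((0, 2, 0, 3); (0, 1, 1, 0); (1, 0, 0, 0))


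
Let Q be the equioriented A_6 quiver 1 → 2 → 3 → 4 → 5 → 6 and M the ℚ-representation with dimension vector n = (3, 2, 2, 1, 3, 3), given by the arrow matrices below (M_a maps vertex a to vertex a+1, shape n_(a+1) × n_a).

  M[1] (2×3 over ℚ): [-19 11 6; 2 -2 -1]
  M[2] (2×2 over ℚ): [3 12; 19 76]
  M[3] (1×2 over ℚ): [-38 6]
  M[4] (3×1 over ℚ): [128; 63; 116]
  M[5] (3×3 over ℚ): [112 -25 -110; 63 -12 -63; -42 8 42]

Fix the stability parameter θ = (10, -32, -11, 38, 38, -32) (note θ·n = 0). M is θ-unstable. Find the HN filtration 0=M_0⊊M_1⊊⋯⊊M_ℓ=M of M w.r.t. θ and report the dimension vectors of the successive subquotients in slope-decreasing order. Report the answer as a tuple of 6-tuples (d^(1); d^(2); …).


Interval decomposition of M: I[1,1], I[1,2], I[1,3], I[3,6], I[5,5], I[5,6], I[6,6].
HN type (ℓ=6): μ^(1)=38; μ^(2)=44/3; μ^(3)=10; μ^(4)=3; μ^(5)=-11; μ^(6)=-32

((0, 0, 0, 0, 1, 0); (0, 0, 0, 1, 1, 1); (1, 0, 0, 0, 0, 0); (0, 0, 0, 0, 1, 1); (2, 2, 2, 0, 0, 0); (0, 0, 0, 0, 0, 1))


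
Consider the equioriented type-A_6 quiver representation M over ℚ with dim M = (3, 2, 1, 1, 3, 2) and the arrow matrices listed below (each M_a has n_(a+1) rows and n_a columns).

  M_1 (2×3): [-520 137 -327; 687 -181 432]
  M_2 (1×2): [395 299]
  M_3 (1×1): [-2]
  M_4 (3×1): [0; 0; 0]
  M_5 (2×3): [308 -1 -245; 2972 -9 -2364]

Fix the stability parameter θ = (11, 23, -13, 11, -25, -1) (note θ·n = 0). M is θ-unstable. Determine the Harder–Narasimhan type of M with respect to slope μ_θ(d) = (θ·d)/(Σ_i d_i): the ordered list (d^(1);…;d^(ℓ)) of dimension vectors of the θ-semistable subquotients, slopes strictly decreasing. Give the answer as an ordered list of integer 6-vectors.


Interval decomposition of M: I[1,1], I[1,2], I[1,4], I[5,5], I[5,6]^2.
HN type (ℓ=5): μ^(1)=23; μ^(2)=11; μ^(3)=7; μ^(4)=-1; μ^(5)=-25

((0, 1, 0, 0, 0, 0); (2, 0, 0, 1, 0, 0); (1, 1, 1, 0, 0, 0); (0, 0, 0, 0, 0, 2); (0, 0, 0, 0, 3, 0))


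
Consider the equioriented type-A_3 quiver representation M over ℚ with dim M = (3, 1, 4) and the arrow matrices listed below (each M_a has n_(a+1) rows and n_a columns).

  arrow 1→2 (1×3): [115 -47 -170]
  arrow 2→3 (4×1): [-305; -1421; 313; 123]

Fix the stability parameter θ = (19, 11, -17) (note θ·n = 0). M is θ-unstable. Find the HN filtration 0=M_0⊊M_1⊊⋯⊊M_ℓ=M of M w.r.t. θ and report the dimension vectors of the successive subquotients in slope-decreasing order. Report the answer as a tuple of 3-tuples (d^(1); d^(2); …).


Interval decomposition of M: I[1,1]^2, I[1,3], I[3,3]^3.
HN type (ℓ=3): μ^(1)=19; μ^(2)=13/3; μ^(3)=-17

((2, 0, 0); (1, 1, 1); (0, 0, 3))


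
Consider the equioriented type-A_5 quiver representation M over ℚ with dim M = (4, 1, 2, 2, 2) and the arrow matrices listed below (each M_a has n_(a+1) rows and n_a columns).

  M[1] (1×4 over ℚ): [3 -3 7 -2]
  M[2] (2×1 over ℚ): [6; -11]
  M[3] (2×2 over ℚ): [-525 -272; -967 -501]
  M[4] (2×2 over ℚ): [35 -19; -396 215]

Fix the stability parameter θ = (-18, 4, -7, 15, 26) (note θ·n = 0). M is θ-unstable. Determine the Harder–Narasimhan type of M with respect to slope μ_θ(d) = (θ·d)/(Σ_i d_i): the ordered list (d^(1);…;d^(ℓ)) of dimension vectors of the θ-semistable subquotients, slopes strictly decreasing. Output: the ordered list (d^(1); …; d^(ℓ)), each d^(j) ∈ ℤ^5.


Interval decomposition of M: I[1,1]^3, I[1,5], I[3,5].
HN type (ℓ=5): μ^(1)=26; μ^(2)=15; μ^(3)=-3/2; μ^(4)=-7; μ^(5)=-18

((0, 0, 0, 0, 2); (0, 0, 0, 2, 0); (0, 1, 1, 0, 0); (0, 0, 1, 0, 0); (4, 0, 0, 0, 0))


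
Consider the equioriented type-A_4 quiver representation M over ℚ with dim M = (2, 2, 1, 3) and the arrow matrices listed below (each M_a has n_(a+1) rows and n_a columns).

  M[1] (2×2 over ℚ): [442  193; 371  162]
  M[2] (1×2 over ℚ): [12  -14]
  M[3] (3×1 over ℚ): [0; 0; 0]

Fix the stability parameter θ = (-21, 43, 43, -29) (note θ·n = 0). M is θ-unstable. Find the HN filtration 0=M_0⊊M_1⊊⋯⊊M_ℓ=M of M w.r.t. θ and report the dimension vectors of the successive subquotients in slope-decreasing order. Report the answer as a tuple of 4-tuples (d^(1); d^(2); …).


Interval decomposition of M: I[1,2], I[1,3], I[4,4]^3.
HN type (ℓ=3): μ^(1)=43; μ^(2)=-21; μ^(3)=-29

((0, 2, 1, 0); (2, 0, 0, 0); (0, 0, 0, 3))


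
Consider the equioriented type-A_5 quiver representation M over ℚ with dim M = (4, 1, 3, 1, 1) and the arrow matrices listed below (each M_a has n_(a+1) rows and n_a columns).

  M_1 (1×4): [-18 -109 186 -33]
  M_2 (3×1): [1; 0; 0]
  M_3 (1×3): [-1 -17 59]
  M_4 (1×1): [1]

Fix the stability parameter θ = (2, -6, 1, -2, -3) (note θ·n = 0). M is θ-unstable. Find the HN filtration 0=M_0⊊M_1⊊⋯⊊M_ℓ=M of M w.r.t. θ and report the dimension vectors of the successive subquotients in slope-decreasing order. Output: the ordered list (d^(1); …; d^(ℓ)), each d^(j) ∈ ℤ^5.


Interval decomposition of M: I[1,1]^3, I[1,5], I[3,3]^2.
HN type (ℓ=4): μ^(1)=2; μ^(2)=1; μ^(3)=-4/3; μ^(4)=-2

((3, 0, 0, 0, 0); (0, 0, 2, 0, 0); (0, 0, 1, 1, 1); (1, 1, 0, 0, 0))


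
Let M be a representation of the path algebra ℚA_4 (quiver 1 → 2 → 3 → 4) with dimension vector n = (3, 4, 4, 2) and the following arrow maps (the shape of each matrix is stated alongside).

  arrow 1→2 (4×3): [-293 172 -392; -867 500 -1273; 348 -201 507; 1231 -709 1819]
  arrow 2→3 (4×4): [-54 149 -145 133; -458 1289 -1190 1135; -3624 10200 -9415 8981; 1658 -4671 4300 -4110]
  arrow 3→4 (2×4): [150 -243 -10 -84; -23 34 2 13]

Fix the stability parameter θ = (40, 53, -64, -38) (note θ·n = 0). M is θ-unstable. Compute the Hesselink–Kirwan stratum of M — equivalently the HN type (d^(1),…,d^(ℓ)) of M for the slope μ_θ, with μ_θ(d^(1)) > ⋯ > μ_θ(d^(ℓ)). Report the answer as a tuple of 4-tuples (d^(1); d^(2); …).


Barcode: M ≅ I[1,3], I[1,4]^2, I[2,2], I[3,3]. HN layers by μ_θ (4 steps, strictly decreasing):
  μ^(1)=53; μ^(2)=29/3; μ^(3)=-9/4; μ^(4)=-64

((0, 1, 0, 0); (1, 1, 1, 0); (2, 2, 2, 2); (0, 0, 1, 0))


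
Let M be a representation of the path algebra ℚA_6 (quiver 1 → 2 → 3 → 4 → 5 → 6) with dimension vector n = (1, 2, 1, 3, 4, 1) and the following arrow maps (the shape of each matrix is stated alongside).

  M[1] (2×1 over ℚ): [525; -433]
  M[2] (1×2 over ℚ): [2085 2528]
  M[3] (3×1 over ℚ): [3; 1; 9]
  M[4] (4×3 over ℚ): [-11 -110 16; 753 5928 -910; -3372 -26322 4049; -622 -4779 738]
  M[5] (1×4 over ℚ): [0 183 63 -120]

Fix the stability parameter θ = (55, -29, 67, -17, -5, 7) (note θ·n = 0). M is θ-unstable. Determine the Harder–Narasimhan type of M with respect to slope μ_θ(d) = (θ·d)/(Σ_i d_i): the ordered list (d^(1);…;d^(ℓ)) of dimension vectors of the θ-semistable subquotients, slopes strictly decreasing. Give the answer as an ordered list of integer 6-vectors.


Barcode: M ≅ I[1,5], I[2,2], I[4,5], I[4,6], I[5,5]. HN layers by μ_θ (6 steps, strictly decreasing):
  μ^(1)=15; μ^(2)=13; μ^(3)=7; μ^(4)=-5; μ^(5)=-17; μ^(6)=-29

((0, 0, 1, 1, 1, 0); (1, 1, 0, 0, 0, 0); (0, 0, 0, 0, 0, 1); (0, 0, 0, 0, 3, 0); (0, 0, 0, 2, 0, 0); (0, 1, 0, 0, 0, 0))


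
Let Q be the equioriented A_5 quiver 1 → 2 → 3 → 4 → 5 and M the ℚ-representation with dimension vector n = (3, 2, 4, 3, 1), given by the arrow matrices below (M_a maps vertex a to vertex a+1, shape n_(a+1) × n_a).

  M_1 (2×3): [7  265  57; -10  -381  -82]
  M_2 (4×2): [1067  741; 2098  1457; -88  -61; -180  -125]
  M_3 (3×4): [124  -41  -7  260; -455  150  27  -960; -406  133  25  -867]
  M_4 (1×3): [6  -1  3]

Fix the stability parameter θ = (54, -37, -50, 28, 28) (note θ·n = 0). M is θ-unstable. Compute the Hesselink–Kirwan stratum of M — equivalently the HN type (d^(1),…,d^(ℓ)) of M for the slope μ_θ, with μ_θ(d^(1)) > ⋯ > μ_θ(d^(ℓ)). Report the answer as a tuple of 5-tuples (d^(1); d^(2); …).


Interval decomposition of M: I[1,1], I[1,4], I[1,5], I[3,3], I[3,4].
HN type (ℓ=4): μ^(1)=54; μ^(2)=28; μ^(3)=-11; μ^(4)=-50

((1, 0, 0, 0, 0); (0, 0, 0, 3, 1); (2, 2, 2, 0, 0); (0, 0, 2, 0, 0))


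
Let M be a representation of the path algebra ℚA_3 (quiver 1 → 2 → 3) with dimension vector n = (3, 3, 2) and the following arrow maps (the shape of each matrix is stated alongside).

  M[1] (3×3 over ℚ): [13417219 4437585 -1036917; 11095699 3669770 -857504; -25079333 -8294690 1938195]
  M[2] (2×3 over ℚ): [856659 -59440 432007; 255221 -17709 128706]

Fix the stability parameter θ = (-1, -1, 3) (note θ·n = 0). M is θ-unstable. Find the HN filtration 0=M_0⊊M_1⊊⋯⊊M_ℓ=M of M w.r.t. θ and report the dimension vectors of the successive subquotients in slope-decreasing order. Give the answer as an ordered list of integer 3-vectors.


Via rank(M_{q-1}∘⋯∘M_p): M ≅ I[1,2], I[1,3]^2.
μ_θ-semistable layers: μ^(1)=3; μ^(2)=-1

((0, 0, 2); (3, 3, 0))


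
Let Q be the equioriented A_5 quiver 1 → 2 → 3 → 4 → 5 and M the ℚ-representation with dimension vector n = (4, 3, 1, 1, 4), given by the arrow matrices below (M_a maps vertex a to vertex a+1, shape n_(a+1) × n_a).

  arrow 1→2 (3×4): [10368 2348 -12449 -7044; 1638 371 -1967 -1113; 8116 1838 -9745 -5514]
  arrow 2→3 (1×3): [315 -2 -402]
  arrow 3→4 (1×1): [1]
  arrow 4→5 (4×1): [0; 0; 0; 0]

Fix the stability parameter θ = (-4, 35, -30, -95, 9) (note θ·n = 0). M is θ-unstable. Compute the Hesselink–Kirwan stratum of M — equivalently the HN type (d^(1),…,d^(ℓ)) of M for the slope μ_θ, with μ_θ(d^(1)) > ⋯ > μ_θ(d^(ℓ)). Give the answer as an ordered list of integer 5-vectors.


Via rank(M_{q-1}∘⋯∘M_p): M ≅ I[1,1]^2, I[1,2], I[1,4], I[2,2], I[5,5]^4.
μ_θ-semistable layers: μ^(1)=35; μ^(2)=9; μ^(3)=-4; μ^(4)=-47/2

((0, 2, 0, 0, 0); (0, 0, 0, 0, 4); (3, 0, 0, 0, 0); (1, 1, 1, 1, 0))


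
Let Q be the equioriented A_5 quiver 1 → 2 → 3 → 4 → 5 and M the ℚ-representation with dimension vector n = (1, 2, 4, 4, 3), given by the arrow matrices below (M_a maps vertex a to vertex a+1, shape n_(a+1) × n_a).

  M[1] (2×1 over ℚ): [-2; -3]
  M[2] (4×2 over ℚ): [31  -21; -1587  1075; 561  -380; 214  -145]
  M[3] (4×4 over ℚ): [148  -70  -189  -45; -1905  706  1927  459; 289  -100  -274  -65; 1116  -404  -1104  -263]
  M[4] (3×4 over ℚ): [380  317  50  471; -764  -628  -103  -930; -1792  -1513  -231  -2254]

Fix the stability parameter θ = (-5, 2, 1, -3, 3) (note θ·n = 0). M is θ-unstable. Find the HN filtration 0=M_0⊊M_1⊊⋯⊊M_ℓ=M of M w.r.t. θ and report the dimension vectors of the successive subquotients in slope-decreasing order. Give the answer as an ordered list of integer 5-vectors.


Interval decomposition of M: I[1,5], I[2,5], I[3,4], I[3,5].
HN type (ℓ=4): μ^(1)=3; μ^(2)=0; μ^(3)=-1; μ^(4)=-5

((0, 0, 0, 0, 3); (0, 2, 2, 2, 0); (0, 0, 2, 2, 0); (1, 0, 0, 0, 0))


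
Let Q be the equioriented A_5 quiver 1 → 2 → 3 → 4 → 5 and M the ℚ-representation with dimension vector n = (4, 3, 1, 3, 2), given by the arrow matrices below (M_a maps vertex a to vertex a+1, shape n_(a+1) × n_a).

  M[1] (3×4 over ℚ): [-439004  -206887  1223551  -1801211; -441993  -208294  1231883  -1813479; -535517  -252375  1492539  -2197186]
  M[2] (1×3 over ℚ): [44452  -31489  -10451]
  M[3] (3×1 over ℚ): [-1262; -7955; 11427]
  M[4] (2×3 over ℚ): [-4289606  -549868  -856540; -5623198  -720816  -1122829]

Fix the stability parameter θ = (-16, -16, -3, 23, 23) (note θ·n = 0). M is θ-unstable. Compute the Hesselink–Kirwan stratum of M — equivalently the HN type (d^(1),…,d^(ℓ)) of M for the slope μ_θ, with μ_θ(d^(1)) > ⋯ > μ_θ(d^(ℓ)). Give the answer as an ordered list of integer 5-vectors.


Barcode: M ≅ I[1,1], I[1,2]^2, I[1,5], I[4,4], I[4,5]. HN layers by μ_θ (3 steps, strictly decreasing):
  μ^(1)=23; μ^(2)=-3; μ^(3)=-16

((0, 0, 0, 3, 2); (0, 0, 1, 0, 0); (4, 3, 0, 0, 0))


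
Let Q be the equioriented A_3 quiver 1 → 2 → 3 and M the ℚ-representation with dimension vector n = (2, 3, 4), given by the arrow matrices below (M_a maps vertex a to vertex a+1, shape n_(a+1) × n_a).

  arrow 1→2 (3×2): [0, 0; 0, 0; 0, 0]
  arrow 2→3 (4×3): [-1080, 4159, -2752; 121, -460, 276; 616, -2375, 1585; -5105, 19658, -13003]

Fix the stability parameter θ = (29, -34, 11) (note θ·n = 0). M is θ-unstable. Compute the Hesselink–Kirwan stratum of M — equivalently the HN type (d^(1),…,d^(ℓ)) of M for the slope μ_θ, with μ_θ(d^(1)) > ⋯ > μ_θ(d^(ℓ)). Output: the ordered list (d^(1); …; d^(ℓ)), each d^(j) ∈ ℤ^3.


Barcode: M ≅ I[1,1]^2, I[2,3]^3, I[3,3]. HN layers by μ_θ (3 steps, strictly decreasing):
  μ^(1)=29; μ^(2)=11; μ^(3)=-34

((2, 0, 0); (0, 0, 4); (0, 3, 0))


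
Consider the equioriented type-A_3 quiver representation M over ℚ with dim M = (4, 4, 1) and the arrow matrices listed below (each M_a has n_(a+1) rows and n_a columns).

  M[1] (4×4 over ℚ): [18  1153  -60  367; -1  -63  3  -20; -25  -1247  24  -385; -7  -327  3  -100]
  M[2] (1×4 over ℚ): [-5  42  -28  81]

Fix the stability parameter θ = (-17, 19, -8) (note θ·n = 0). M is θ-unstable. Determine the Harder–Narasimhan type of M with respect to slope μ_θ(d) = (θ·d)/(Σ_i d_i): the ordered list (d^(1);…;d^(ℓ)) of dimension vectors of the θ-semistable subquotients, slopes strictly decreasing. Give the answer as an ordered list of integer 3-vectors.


Barcode: M ≅ I[1,1], I[1,2]^2, I[1,3], I[2,2]. HN layers by μ_θ (3 steps, strictly decreasing):
  μ^(1)=19; μ^(2)=11/2; μ^(3)=-17

((0, 3, 0); (0, 1, 1); (4, 0, 0))


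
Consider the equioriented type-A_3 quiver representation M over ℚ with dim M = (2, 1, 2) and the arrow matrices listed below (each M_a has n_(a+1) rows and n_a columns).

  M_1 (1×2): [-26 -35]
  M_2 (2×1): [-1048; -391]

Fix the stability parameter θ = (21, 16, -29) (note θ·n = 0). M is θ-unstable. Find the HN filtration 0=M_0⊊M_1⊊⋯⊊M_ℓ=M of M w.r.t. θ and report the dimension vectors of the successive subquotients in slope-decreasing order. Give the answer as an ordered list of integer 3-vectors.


Via rank(M_{q-1}∘⋯∘M_p): M ≅ I[1,1], I[1,3], I[3,3].
μ_θ-semistable layers: μ^(1)=21; μ^(2)=8/3; μ^(3)=-29

((1, 0, 0); (1, 1, 1); (0, 0, 1))


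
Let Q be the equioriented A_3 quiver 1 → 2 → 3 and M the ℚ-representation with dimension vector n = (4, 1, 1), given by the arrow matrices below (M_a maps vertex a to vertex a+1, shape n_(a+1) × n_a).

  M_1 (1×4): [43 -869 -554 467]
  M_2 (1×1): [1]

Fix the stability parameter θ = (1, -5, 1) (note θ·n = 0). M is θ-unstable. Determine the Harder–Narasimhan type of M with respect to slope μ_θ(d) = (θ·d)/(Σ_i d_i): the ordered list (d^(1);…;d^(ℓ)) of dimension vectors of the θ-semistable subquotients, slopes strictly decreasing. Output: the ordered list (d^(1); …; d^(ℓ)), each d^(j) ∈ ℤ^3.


Interval decomposition of M: I[1,1]^3, I[1,3].
HN type (ℓ=2): μ^(1)=1; μ^(2)=-2

((3, 0, 1); (1, 1, 0))


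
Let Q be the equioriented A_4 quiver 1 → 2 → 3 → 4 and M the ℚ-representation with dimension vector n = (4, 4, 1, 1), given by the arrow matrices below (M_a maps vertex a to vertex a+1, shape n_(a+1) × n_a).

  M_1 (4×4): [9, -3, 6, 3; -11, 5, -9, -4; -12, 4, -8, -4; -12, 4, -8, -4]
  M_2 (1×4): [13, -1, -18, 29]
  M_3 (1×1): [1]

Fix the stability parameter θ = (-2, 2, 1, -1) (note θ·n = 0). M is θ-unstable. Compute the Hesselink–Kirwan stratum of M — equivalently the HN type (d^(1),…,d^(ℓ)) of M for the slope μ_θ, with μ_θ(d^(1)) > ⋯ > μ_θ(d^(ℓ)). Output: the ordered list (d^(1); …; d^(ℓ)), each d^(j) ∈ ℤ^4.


Interval decomposition of M: I[1,1]^2, I[1,2], I[1,4], I[2,2]^2.
HN type (ℓ=3): μ^(1)=2; μ^(2)=2/3; μ^(3)=-2

((0, 3, 0, 0); (0, 1, 1, 1); (4, 0, 0, 0))


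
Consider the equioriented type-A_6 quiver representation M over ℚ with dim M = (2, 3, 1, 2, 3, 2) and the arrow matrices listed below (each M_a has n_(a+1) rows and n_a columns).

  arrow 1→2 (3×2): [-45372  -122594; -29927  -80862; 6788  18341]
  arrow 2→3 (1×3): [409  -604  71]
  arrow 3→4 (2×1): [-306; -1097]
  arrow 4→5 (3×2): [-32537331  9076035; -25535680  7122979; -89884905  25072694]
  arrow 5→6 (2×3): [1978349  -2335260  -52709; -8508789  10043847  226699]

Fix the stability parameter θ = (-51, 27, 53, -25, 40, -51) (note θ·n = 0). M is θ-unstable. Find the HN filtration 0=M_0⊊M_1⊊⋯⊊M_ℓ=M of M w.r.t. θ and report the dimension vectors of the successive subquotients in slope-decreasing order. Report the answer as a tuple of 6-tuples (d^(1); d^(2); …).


Barcode: M ≅ I[1,2], I[1,6], I[2,2], I[4,6], I[5,5]. HN layers by μ_θ (6 steps, strictly decreasing):
  μ^(1)=40; μ^(2)=27; μ^(3)=44/5; μ^(4)=-11/2; μ^(5)=-25; μ^(6)=-51

((0, 0, 0, 0, 1, 0); (0, 2, 0, 0, 0, 0); (0, 1, 1, 1, 1, 1); (0, 0, 0, 0, 1, 1); (0, 0, 0, 1, 0, 0); (2, 0, 0, 0, 0, 0))


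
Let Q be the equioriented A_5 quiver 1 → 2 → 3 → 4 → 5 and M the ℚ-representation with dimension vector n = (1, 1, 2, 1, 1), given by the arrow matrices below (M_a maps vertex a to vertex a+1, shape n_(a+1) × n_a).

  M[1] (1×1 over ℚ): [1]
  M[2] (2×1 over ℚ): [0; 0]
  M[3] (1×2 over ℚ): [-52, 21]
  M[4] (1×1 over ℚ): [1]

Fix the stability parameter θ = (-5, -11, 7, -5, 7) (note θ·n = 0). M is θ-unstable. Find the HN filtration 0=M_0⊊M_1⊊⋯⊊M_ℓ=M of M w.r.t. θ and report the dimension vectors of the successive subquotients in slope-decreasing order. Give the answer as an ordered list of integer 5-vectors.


Via rank(M_{q-1}∘⋯∘M_p): M ≅ I[1,2], I[3,3], I[3,5].
μ_θ-semistable layers: μ^(1)=7; μ^(2)=1; μ^(3)=-8

((0, 0, 1, 0, 1); (0, 0, 1, 1, 0); (1, 1, 0, 0, 0))
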